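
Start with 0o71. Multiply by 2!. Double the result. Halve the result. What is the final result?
Convert 0o71 (octal) → 7×8 + 1 = 57 (decimal)
Start: 57
Convert 2! (factorial) → 2 (decimal)
57 × 2 = 114
114 × 2 = 228
228 ÷ 2 = 114
114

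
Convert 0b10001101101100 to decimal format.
Convert 0b10001101101100 (binary) → 8192 + 512 + 256 + 64 + 32 + 8 + 4 = 9068 (decimal)
9068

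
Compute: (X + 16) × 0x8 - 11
Convert X (Roman numeral) → 10 (decimal)
Convert 0x8 (hexadecimal) → 8 (decimal)
Expression in decimal: (10 + 16) × 8 - 11
Parentheses first: 10 + 16 = 26
Multiply: 26 × 8 = 208
Subtract: 208 - 11 = 197
197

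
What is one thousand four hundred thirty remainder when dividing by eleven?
Convert one thousand four hundred thirty (English words) → 1×1000 + 4×100 + 30 = 1430 (decimal)
Convert eleven (English words) → 11 (decimal)
Compute 1430 mod 11 = 0
0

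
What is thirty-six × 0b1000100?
Convert thirty-six (English words) → 36 (decimal)
Convert 0b1000100 (binary) → 64 + 4 = 68 (decimal)
Compute 36 × 68 = 2448
2448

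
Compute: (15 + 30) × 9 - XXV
Convert XXV (Roman numeral) → 10 + 10 + 5 = 25 (decimal)
Expression in decimal: (15 + 30) × 9 - 25
Parentheses first: 15 + 30 = 45
Multiply: 45 × 9 = 405
Subtract: 405 - 25 = 380
380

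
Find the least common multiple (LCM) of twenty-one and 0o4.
Convert twenty-one (English words) → 21 (decimal)
Convert 0o4 (octal) → 4 (decimal)
Compute lcm(21, 4) = 84
84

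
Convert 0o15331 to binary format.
Convert 0o15331 (octal) → 1×4096 + 5×512 + 3×64 + 3×8 + 1 = 6873 (decimal)
Convert 6873 (decimal) → 6873 = 4096 + 2048 + 512 + 128 + 64 + 16 + 8 + 1 → 0b1101011011001 (binary)
0b1101011011001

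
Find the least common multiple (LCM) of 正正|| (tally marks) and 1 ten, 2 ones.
Convert 正正|| (tally marks) → 5 + 5 + 2 = 12 (decimal)
Convert 1 ten, 2 ones (place-value notation) → 1×10 + 2 = 12 (decimal)
Compute lcm(12, 12) = 12
12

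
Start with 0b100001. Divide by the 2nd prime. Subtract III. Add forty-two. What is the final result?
Convert 0b100001 (binary) → 32 + 1 = 33 (decimal)
Start: 33
Convert the 2nd prime (prime index) → 3 (decimal)
33 ÷ 3 = 11
Convert III (Roman numeral) → 1 + 1 + 1 = 3 (decimal)
11 - 3 = 8
Convert forty-two (English words) → 42 (decimal)
8 + 42 = 50
50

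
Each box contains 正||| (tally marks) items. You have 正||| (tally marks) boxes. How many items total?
Convert 正||| (tally marks) → 5 + 3 = 8 (decimal)
Convert 正||| (tally marks) → 5 + 3 = 8 (decimal)
Compute 8 × 8 = 64
64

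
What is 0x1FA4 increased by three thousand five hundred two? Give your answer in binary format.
Convert 0x1FA4 (hexadecimal) → 1×4096 + 15×256 + 10×16 + 4 = 8100 (decimal)
Convert three thousand five hundred two (English words) → 3×1000 + 5×100 + 2 = 3502 (decimal)
Compute 8100 + 3502 = 11602
Convert 11602 (decimal) → 11602 = 8192 + 2048 + 1024 + 256 + 64 + 16 + 2 → 0b10110101010010 (binary)
0b10110101010010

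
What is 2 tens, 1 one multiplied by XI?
Convert 2 tens, 1 one (place-value notation) → 2×10 + 1 = 21 (decimal)
Convert XI (Roman numeral) → 10 + 1 = 11 (decimal)
Compute 21 × 11 = 231
231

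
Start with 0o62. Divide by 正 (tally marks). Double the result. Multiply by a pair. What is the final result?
Convert 0o62 (octal) → 6×8 + 2 = 50 (decimal)
Start: 50
Convert 正 (tally marks) → 5 (decimal)
50 ÷ 5 = 10
10 × 2 = 20
Convert a pair (colloquial) → 2 (decimal)
20 × 2 = 40
40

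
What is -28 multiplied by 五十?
Convert 五十 (Chinese numeral) → 5×10 = 50 (decimal)
Compute -28 × 50 = -1400
-1400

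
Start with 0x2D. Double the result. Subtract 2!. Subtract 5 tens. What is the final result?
Convert 0x2D (hexadecimal) → 2×16 + 13 = 45 (decimal)
Start: 45
45 × 2 = 90
Convert 2! (factorial) → 2 (decimal)
90 - 2 = 88
Convert 5 tens (place-value notation) → 5×10 = 50 (decimal)
88 - 50 = 38
38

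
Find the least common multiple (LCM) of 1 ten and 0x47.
Convert 1 ten (place-value notation) → 1×10 = 10 (decimal)
Convert 0x47 (hexadecimal) → 4×16 + 7 = 71 (decimal)
Compute lcm(10, 71) = 710
710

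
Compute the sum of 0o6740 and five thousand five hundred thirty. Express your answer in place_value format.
Convert 0o6740 (octal) → 6×512 + 7×64 + 4×8 = 3552 (decimal)
Convert five thousand five hundred thirty (English words) → 5×1000 + 5×100 + 30 = 5530 (decimal)
Compute 3552 + 5530 = 9082
Convert 9082 (decimal) → 9082 = 9×1000 + 8×10 + 2 → 9 thousands, 8 tens, 2 ones (place-value notation)
9 thousands, 8 tens, 2 ones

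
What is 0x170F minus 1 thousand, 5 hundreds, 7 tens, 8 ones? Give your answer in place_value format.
Convert 0x170F (hexadecimal) → 1×4096 + 7×256 + 15 = 5903 (decimal)
Convert 1 thousand, 5 hundreds, 7 tens, 8 ones (place-value notation) → 1×1000 + 5×100 + 7×10 + 8 = 1578 (decimal)
Compute 5903 - 1578 = 4325
Convert 4325 (decimal) → 4325 = 4×1000 + 3×100 + 2×10 + 5 → 4 thousands, 3 hundreds, 2 tens, 5 ones (place-value notation)
4 thousands, 3 hundreds, 2 tens, 5 ones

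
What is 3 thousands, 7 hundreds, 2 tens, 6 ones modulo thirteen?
Convert 3 thousands, 7 hundreds, 2 tens, 6 ones (place-value notation) → 3×1000 + 7×100 + 2×10 + 6 = 3726 (decimal)
Convert thirteen (English words) → 13 (decimal)
Compute 3726 mod 13 = 8
8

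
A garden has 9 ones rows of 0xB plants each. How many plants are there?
Convert 0xB (hexadecimal) → 11 (decimal)
Convert 9 ones (place-value notation) → 9 (decimal)
Compute 11 × 9 = 99
99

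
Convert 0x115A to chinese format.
Convert 0x115A (hexadecimal) → 1×4096 + 1×256 + 5×16 + 10 = 4442 (decimal)
Convert 4442 (decimal) → 4442 = 4×1000 + 4×100 + 4×10 + 2 → 四千四百四十二 (Chinese numeral)
四千四百四十二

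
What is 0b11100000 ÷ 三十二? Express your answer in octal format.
Convert 0b11100000 (binary) → 128 + 64 + 32 = 224 (decimal)
Convert 三十二 (Chinese numeral) → 3×10 + 2 = 32 (decimal)
Compute 224 ÷ 32 = 7
Convert 7 (decimal) → 0o7 (octal)
0o7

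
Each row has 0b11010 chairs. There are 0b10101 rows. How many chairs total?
Convert 0b11010 (binary) → 16 + 8 + 2 = 26 (decimal)
Convert 0b10101 (binary) → 16 + 4 + 1 = 21 (decimal)
Compute 26 × 21 = 546
546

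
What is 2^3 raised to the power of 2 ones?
Convert 2^3 (power) → 8 (decimal)
Convert 2 ones (place-value notation) → 2 (decimal)
Compute 8 ^ 2 = 64
64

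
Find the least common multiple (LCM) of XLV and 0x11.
Convert XLV (Roman numeral) → 40 + 5 = 45 (decimal)
Convert 0x11 (hexadecimal) → 1×16 + 1 = 17 (decimal)
Compute lcm(45, 17) = 765
765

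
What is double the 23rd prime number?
The 23rd prime number = 83
Compute 83 × 2 = 166
166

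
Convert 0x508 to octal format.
Convert 0x508 (hexadecimal) → 5×256 + 8 = 1288 (decimal)
Convert 1288 (decimal) → 1288 = 2×512 + 4×64 + 1×8 → 0o2410 (octal)
0o2410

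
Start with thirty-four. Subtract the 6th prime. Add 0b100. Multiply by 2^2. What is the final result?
Convert thirty-four (English words) → 34 (decimal)
Start: 34
Convert the 6th prime (prime index) → 13 (decimal)
34 - 13 = 21
Convert 0b100 (binary) → 4 (decimal)
21 + 4 = 25
Convert 2^2 (power) → 4 (decimal)
25 × 4 = 100
100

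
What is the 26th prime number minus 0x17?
The 26th prime number = 101
Convert 0x17 (hexadecimal) → 1×16 + 7 = 23 (decimal)
Compute 101 - 23 = 78
78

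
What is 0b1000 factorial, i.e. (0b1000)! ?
Convert 0b1000 (binary) → 8 (decimal)
Compute 8! = 40320
40320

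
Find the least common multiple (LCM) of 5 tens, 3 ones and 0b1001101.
Convert 5 tens, 3 ones (place-value notation) → 5×10 + 3 = 53 (decimal)
Convert 0b1001101 (binary) → 64 + 8 + 4 + 1 = 77 (decimal)
Compute lcm(53, 77) = 4081
4081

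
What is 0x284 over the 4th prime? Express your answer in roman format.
Convert 0x284 (hexadecimal) → 2×256 + 8×16 + 4 = 644 (decimal)
Convert the 4th prime (prime index) → 7 (decimal)
Compute 644 ÷ 7 = 92
Convert 92 (decimal) → 92 = 90 + 1 + 1 → XCII (Roman numeral)
XCII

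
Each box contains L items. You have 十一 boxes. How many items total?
Convert L (Roman numeral) → 50 (decimal)
Convert 十一 (Chinese numeral) → 1×10 + 1 = 11 (decimal)
Compute 50 × 11 = 550
550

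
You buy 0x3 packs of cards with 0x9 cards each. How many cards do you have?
Convert 0x9 (hexadecimal) → 9 (decimal)
Convert 0x3 (hexadecimal) → 3 (decimal)
Compute 9 × 3 = 27
27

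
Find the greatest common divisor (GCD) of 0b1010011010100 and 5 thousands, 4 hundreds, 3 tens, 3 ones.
Convert 0b1010011010100 (binary) → 4096 + 1024 + 128 + 64 + 16 + 4 = 5332 (decimal)
Convert 5 thousands, 4 hundreds, 3 tens, 3 ones (place-value notation) → 5×1000 + 4×100 + 3×10 + 3 = 5433 (decimal)
Compute gcd(5332, 5433) = 1
1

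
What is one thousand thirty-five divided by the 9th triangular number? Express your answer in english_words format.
Convert one thousand thirty-five (English words) → 1×1000 + 35 = 1035 (decimal)
Convert the 9th triangular number (triangular index) → 9×10/2 = 45 (decimal)
Compute 1035 ÷ 45 = 23
Convert 23 (decimal) → twenty-three (English words)
twenty-three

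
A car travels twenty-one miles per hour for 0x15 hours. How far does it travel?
Convert twenty-one (English words) → 21 (decimal)
Convert 0x15 (hexadecimal) → 1×16 + 5 = 21 (decimal)
Compute 21 × 21 = 441
441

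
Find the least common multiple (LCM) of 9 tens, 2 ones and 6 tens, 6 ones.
Convert 9 tens, 2 ones (place-value notation) → 9×10 + 2 = 92 (decimal)
Convert 6 tens, 6 ones (place-value notation) → 6×10 + 6 = 66 (decimal)
Compute lcm(92, 66) = 3036
3036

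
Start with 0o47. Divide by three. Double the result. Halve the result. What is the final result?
Convert 0o47 (octal) → 4×8 + 7 = 39 (decimal)
Start: 39
Convert three (English words) → 3 (decimal)
39 ÷ 3 = 13
13 × 2 = 26
26 ÷ 2 = 13
13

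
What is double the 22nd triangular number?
The 22nd triangular number = 22×23/2 = 253
Compute 253 × 2 = 506
506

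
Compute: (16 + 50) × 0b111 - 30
Convert 0b111 (binary) → 4 + 2 + 1 = 7 (decimal)
Expression in decimal: (16 + 50) × 7 - 30
Parentheses first: 16 + 50 = 66
Multiply: 66 × 7 = 462
Subtract: 462 - 30 = 432
432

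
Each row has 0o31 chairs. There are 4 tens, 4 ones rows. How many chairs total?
Convert 0o31 (octal) → 3×8 + 1 = 25 (decimal)
Convert 4 tens, 4 ones (place-value notation) → 4×10 + 4 = 44 (decimal)
Compute 25 × 44 = 1100
1100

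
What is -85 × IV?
Convert IV (Roman numeral) → 4 (decimal)
Compute -85 × 4 = -340
-340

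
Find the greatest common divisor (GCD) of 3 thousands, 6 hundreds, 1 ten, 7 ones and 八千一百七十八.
Convert 3 thousands, 6 hundreds, 1 ten, 7 ones (place-value notation) → 3×1000 + 6×100 + 1×10 + 7 = 3617 (decimal)
Convert 八千一百七十八 (Chinese numeral) → 8×1000 + 1×100 + 7×10 + 8 = 8178 (decimal)
Compute gcd(3617, 8178) = 1
1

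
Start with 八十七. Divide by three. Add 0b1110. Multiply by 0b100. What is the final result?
Convert 八十七 (Chinese numeral) → 8×10 + 7 = 87 (decimal)
Start: 87
Convert three (English words) → 3 (decimal)
87 ÷ 3 = 29
Convert 0b1110 (binary) → 8 + 4 + 2 = 14 (decimal)
29 + 14 = 43
Convert 0b100 (binary) → 4 (decimal)
43 × 4 = 172
172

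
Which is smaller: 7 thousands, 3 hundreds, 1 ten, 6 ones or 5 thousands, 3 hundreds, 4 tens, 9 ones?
Convert 7 thousands, 3 hundreds, 1 ten, 6 ones (place-value notation) → 7×1000 + 3×100 + 1×10 + 6 = 7316 (decimal)
Convert 5 thousands, 3 hundreds, 4 tens, 9 ones (place-value notation) → 5×1000 + 3×100 + 4×10 + 9 = 5349 (decimal)
Compare 7316 vs 5349: smaller = 5349
5349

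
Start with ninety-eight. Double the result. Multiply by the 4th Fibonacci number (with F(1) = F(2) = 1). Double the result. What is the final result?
Convert ninety-eight (English words) → 98 (decimal)
Start: 98
98 × 2 = 196
Convert the 4th Fibonacci number (with F(1) = F(2) = 1) (Fibonacci index) → 1, 1, 2, 3 → 3 (decimal)
196 × 3 = 588
588 × 2 = 1176
1176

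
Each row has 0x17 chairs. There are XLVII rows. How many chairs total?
Convert 0x17 (hexadecimal) → 1×16 + 7 = 23 (decimal)
Convert XLVII (Roman numeral) → 40 + 5 + 1 + 1 = 47 (decimal)
Compute 23 × 47 = 1081
1081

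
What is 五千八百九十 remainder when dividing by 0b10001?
Convert 五千八百九十 (Chinese numeral) → 5×1000 + 8×100 + 9×10 = 5890 (decimal)
Convert 0b10001 (binary) → 16 + 1 = 17 (decimal)
Compute 5890 mod 17 = 8
8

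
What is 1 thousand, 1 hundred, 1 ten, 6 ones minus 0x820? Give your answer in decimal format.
Convert 1 thousand, 1 hundred, 1 ten, 6 ones (place-value notation) → 1×1000 + 1×100 + 1×10 + 6 = 1116 (decimal)
Convert 0x820 (hexadecimal) → 8×256 + 2×16 = 2080 (decimal)
Compute 1116 - 2080 = -964
-964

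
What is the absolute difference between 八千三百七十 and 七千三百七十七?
Convert 八千三百七十 (Chinese numeral) → 8×1000 + 3×100 + 7×10 = 8370 (decimal)
Convert 七千三百七十七 (Chinese numeral) → 7×1000 + 3×100 + 7×10 + 7 = 7377 (decimal)
Compute |8370 - 7377| = 993
993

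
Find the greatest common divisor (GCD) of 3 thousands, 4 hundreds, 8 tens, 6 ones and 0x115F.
Convert 3 thousands, 4 hundreds, 8 tens, 6 ones (place-value notation) → 3×1000 + 4×100 + 8×10 + 6 = 3486 (decimal)
Convert 0x115F (hexadecimal) → 1×4096 + 1×256 + 5×16 + 15 = 4447 (decimal)
Compute gcd(3486, 4447) = 1
1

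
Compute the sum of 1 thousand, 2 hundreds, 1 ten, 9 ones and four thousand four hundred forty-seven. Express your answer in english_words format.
Convert 1 thousand, 2 hundreds, 1 ten, 9 ones (place-value notation) → 1×1000 + 2×100 + 1×10 + 9 = 1219 (decimal)
Convert four thousand four hundred forty-seven (English words) → 4×1000 + 4×100 + 47 = 4447 (decimal)
Compute 1219 + 4447 = 5666
Convert 5666 (decimal) → 5666 = 5×1000 + 6×100 + 66 → five thousand six hundred sixty-six (English words)
five thousand six hundred sixty-six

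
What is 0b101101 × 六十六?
Convert 0b101101 (binary) → 32 + 8 + 4 + 1 = 45 (decimal)
Convert 六十六 (Chinese numeral) → 6×10 + 6 = 66 (decimal)
Compute 45 × 66 = 2970
2970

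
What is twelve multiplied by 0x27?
Convert twelve (English words) → 12 (decimal)
Convert 0x27 (hexadecimal) → 2×16 + 7 = 39 (decimal)
Compute 12 × 39 = 468
468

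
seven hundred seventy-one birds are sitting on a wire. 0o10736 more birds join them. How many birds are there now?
Convert seven hundred seventy-one (English words) → 7×100 + 71 = 771 (decimal)
Convert 0o10736 (octal) → 1×4096 + 7×64 + 3×8 + 6 = 4574 (decimal)
Compute 771 + 4574 = 5345
5345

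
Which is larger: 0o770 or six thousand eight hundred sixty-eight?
Convert 0o770 (octal) → 7×64 + 7×8 = 504 (decimal)
Convert six thousand eight hundred sixty-eight (English words) → 6×1000 + 8×100 + 68 = 6868 (decimal)
Compare 504 vs 6868: larger = 6868
6868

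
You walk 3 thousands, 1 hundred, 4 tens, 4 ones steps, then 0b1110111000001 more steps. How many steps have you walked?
Convert 3 thousands, 1 hundred, 4 tens, 4 ones (place-value notation) → 3×1000 + 1×100 + 4×10 + 4 = 3144 (decimal)
Convert 0b1110111000001 (binary) → 4096 + 2048 + 1024 + 256 + 128 + 64 + 1 = 7617 (decimal)
Compute 3144 + 7617 = 10761
10761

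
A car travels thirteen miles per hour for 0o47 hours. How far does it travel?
Convert thirteen (English words) → 13 (decimal)
Convert 0o47 (octal) → 4×8 + 7 = 39 (decimal)
Compute 13 × 39 = 507
507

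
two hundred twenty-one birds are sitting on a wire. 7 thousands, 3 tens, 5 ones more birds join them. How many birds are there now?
Convert two hundred twenty-one (English words) → 2×100 + 21 = 221 (decimal)
Convert 7 thousands, 3 tens, 5 ones (place-value notation) → 7×1000 + 3×10 + 5 = 7035 (decimal)
Compute 221 + 7035 = 7256
7256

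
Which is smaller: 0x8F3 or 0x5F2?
Convert 0x8F3 (hexadecimal) → 8×256 + 15×16 + 3 = 2291 (decimal)
Convert 0x5F2 (hexadecimal) → 5×256 + 15×16 + 2 = 1522 (decimal)
Compare 2291 vs 1522: smaller = 1522
1522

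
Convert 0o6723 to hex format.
Convert 0o6723 (octal) → 6×512 + 7×64 + 2×8 + 3 = 3539 (decimal)
Convert 3539 (decimal) → 3539 = 13×256 + 13×16 + 3 → 0xDD3 (hexadecimal)
0xDD3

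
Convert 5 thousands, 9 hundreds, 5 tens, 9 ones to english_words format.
Convert 5 thousands, 9 hundreds, 5 tens, 9 ones (place-value notation) → 5×1000 + 9×100 + 5×10 + 9 = 5959 (decimal)
Convert 5959 (decimal) → 5959 = 5×1000 + 9×100 + 59 → five thousand nine hundred fifty-nine (English words)
five thousand nine hundred fifty-nine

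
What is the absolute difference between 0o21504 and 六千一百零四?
Convert 0o21504 (octal) → 2×4096 + 1×512 + 5×64 + 4 = 9028 (decimal)
Convert 六千一百零四 (Chinese numeral) → 6×1000 + 1×100 + 4 = 6104 (decimal)
Compute |9028 - 6104| = 2924
2924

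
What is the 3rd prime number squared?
The 3rd prime number = 5
Compute 5² = 5 × 5 = 25
25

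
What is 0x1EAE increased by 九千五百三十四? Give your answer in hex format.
Convert 0x1EAE (hexadecimal) → 1×4096 + 14×256 + 10×16 + 14 = 7854 (decimal)
Convert 九千五百三十四 (Chinese numeral) → 9×1000 + 5×100 + 3×10 + 4 = 9534 (decimal)
Compute 7854 + 9534 = 17388
Convert 17388 (decimal) → 17388 = 4×4096 + 3×256 + 14×16 + 12 → 0x43EC (hexadecimal)
0x43EC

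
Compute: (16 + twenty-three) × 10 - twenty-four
Convert twenty-three (English words) → 23 (decimal)
Convert twenty-four (English words) → 24 (decimal)
Expression in decimal: (16 + 23) × 10 - 24
Parentheses first: 16 + 23 = 39
Multiply: 39 × 10 = 390
Subtract: 390 - 24 = 366
366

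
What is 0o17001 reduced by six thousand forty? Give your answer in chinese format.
Convert 0o17001 (octal) → 1×4096 + 7×512 + 1 = 7681 (decimal)
Convert six thousand forty (English words) → 6×1000 + 40 = 6040 (decimal)
Compute 7681 - 6040 = 1641
Convert 1641 (decimal) → 1641 = 1×1000 + 6×100 + 4×10 + 1 → 一千六百四十一 (Chinese numeral)
一千六百四十一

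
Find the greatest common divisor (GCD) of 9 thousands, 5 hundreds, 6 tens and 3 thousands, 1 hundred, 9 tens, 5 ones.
Convert 9 thousands, 5 hundreds, 6 tens (place-value notation) → 9×1000 + 5×100 + 6×10 = 9560 (decimal)
Convert 3 thousands, 1 hundred, 9 tens, 5 ones (place-value notation) → 3×1000 + 1×100 + 9×10 + 5 = 3195 (decimal)
Compute gcd(9560, 3195) = 5
5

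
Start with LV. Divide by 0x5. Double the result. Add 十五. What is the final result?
Convert LV (Roman numeral) → 50 + 5 = 55 (decimal)
Start: 55
Convert 0x5 (hexadecimal) → 5 (decimal)
55 ÷ 5 = 11
11 × 2 = 22
Convert 十五 (Chinese numeral) → 1×10 + 5 = 15 (decimal)
22 + 15 = 37
37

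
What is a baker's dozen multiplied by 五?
Convert a baker's dozen (colloquial) → 13 (decimal)
Convert 五 (Chinese numeral) → 5 (decimal)
Compute 13 × 5 = 65
65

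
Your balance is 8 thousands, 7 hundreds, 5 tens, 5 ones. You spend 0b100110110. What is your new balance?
Convert 8 thousands, 7 hundreds, 5 tens, 5 ones (place-value notation) → 8×1000 + 7×100 + 5×10 + 5 = 8755 (decimal)
Convert 0b100110110 (binary) → 256 + 32 + 16 + 4 + 2 = 310 (decimal)
Compute 8755 - 310 = 8445
8445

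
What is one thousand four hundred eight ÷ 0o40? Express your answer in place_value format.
Convert one thousand four hundred eight (English words) → 1×1000 + 4×100 + 8 = 1408 (decimal)
Convert 0o40 (octal) → 4×8 = 32 (decimal)
Compute 1408 ÷ 32 = 44
Convert 44 (decimal) → 44 = 4×10 + 4 → 4 tens, 4 ones (place-value notation)
4 tens, 4 ones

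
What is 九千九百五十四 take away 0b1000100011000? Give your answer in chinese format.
Convert 九千九百五十四 (Chinese numeral) → 9×1000 + 9×100 + 5×10 + 4 = 9954 (decimal)
Convert 0b1000100011000 (binary) → 4096 + 256 + 16 + 8 = 4376 (decimal)
Compute 9954 - 4376 = 5578
Convert 5578 (decimal) → 5578 = 5×1000 + 5×100 + 7×10 + 8 → 五千五百七十八 (Chinese numeral)
五千五百七十八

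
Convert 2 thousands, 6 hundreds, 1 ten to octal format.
Convert 2 thousands, 6 hundreds, 1 ten (place-value notation) → 2×1000 + 6×100 + 1×10 = 2610 (decimal)
Convert 2610 (decimal) → 2610 = 5×512 + 6×8 + 2 → 0o5062 (octal)
0o5062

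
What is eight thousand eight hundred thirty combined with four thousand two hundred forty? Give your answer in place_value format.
Convert eight thousand eight hundred thirty (English words) → 8×1000 + 8×100 + 30 = 8830 (decimal)
Convert four thousand two hundred forty (English words) → 4×1000 + 2×100 + 40 = 4240 (decimal)
Compute 8830 + 4240 = 13070
Convert 13070 (decimal) → 13070 = 13×1000 + 7×10 → 13 thousands, 7 tens (place-value notation)
13 thousands, 7 tens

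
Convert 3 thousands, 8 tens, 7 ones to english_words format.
Convert 3 thousands, 8 tens, 7 ones (place-value notation) → 3×1000 + 8×10 + 7 = 3087 (decimal)
Convert 3087 (decimal) → 3087 = 3×1000 + 87 → three thousand eighty-seven (English words)
three thousand eighty-seven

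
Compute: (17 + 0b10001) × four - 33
Convert 0b10001 (binary) → 16 + 1 = 17 (decimal)
Convert four (English words) → 4 (decimal)
Expression in decimal: (17 + 17) × 4 - 33
Parentheses first: 17 + 17 = 34
Multiply: 34 × 4 = 136
Subtract: 136 - 33 = 103
103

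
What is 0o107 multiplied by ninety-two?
Convert 0o107 (octal) → 1×64 + 7 = 71 (decimal)
Convert ninety-two (English words) → 92 (decimal)
Compute 71 × 92 = 6532
6532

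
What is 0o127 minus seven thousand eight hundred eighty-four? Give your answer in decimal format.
Convert 0o127 (octal) → 1×64 + 2×8 + 7 = 87 (decimal)
Convert seven thousand eight hundred eighty-four (English words) → 7×1000 + 8×100 + 84 = 7884 (decimal)
Compute 87 - 7884 = -7797
-7797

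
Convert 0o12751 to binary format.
Convert 0o12751 (octal) → 1×4096 + 2×512 + 7×64 + 5×8 + 1 = 5609 (decimal)
Convert 5609 (decimal) → 5609 = 4096 + 1024 + 256 + 128 + 64 + 32 + 8 + 1 → 0b1010111101001 (binary)
0b1010111101001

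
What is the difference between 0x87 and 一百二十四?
Convert 0x87 (hexadecimal) → 8×16 + 7 = 135 (decimal)
Convert 一百二十四 (Chinese numeral) → 1×100 + 2×10 + 4 = 124 (decimal)
Difference: |135 - 124| = 11
11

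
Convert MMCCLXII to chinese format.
Convert MMCCLXII (Roman numeral) → 1000 + 1000 + 100 + 100 + 50 + 10 + 1 + 1 = 2262 (decimal)
Convert 2262 (decimal) → 2262 = 2×1000 + 2×100 + 6×10 + 2 → 二千二百六十二 (Chinese numeral)
二千二百六十二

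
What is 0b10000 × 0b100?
Convert 0b10000 (binary) → 16 (decimal)
Convert 0b100 (binary) → 4 (decimal)
Compute 16 × 4 = 64
64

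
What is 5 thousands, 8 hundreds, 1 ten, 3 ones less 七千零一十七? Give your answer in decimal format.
Convert 5 thousands, 8 hundreds, 1 ten, 3 ones (place-value notation) → 5×1000 + 8×100 + 1×10 + 3 = 5813 (decimal)
Convert 七千零一十七 (Chinese numeral) → 7×1000 + 1×10 + 7 = 7017 (decimal)
Compute 5813 - 7017 = -1204
-1204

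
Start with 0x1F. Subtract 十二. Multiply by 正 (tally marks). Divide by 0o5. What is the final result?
Convert 0x1F (hexadecimal) → 1×16 + 15 = 31 (decimal)
Start: 31
Convert 十二 (Chinese numeral) → 1×10 + 2 = 12 (decimal)
31 - 12 = 19
Convert 正 (tally marks) → 5 (decimal)
19 × 5 = 95
Convert 0o5 (octal) → 5 (decimal)
95 ÷ 5 = 19
19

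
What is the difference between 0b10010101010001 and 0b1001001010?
Convert 0b10010101010001 (binary) → 8192 + 1024 + 256 + 64 + 16 + 1 = 9553 (decimal)
Convert 0b1001001010 (binary) → 512 + 64 + 8 + 2 = 586 (decimal)
Difference: |9553 - 586| = 8967
8967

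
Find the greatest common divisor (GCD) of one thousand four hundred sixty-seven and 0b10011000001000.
Convert one thousand four hundred sixty-seven (English words) → 1×1000 + 4×100 + 67 = 1467 (decimal)
Convert 0b10011000001000 (binary) → 8192 + 1024 + 512 + 8 = 9736 (decimal)
Compute gcd(1467, 9736) = 1
1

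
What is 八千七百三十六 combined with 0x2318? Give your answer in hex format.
Convert 八千七百三十六 (Chinese numeral) → 8×1000 + 7×100 + 3×10 + 6 = 8736 (decimal)
Convert 0x2318 (hexadecimal) → 2×4096 + 3×256 + 1×16 + 8 = 8984 (decimal)
Compute 8736 + 8984 = 17720
Convert 17720 (decimal) → 17720 = 4×4096 + 5×256 + 3×16 + 8 → 0x4538 (hexadecimal)
0x4538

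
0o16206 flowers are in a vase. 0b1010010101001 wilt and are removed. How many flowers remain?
Convert 0o16206 (octal) → 1×4096 + 6×512 + 2×64 + 6 = 7302 (decimal)
Convert 0b1010010101001 (binary) → 4096 + 1024 + 128 + 32 + 8 + 1 = 5289 (decimal)
Compute 7302 - 5289 = 2013
2013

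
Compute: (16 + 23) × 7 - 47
Parentheses first: 16 + 23 = 39
Multiply: 39 × 7 = 273
Subtract: 273 - 47 = 226
226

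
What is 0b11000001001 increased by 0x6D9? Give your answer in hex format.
Convert 0b11000001001 (binary) → 1024 + 512 + 8 + 1 = 1545 (decimal)
Convert 0x6D9 (hexadecimal) → 6×256 + 13×16 + 9 = 1753 (decimal)
Compute 1545 + 1753 = 3298
Convert 3298 (decimal) → 3298 = 12×256 + 14×16 + 2 → 0xCE2 (hexadecimal)
0xCE2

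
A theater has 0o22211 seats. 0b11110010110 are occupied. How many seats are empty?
Convert 0o22211 (octal) → 2×4096 + 2×512 + 2×64 + 1×8 + 1 = 9353 (decimal)
Convert 0b11110010110 (binary) → 1024 + 512 + 256 + 128 + 16 + 4 + 2 = 1942 (decimal)
Compute 9353 - 1942 = 7411
7411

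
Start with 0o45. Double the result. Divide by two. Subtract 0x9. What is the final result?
Convert 0o45 (octal) → 4×8 + 5 = 37 (decimal)
Start: 37
37 × 2 = 74
Convert two (English words) → 2 (decimal)
74 ÷ 2 = 37
Convert 0x9 (hexadecimal) → 9 (decimal)
37 - 9 = 28
28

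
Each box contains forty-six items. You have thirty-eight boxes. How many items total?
Convert forty-six (English words) → 46 (decimal)
Convert thirty-eight (English words) → 38 (decimal)
Compute 46 × 38 = 1748
1748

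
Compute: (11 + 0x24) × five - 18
Convert 0x24 (hexadecimal) → 2×16 + 4 = 36 (decimal)
Convert five (English words) → 5 (decimal)
Expression in decimal: (11 + 36) × 5 - 18
Parentheses first: 11 + 36 = 47
Multiply: 47 × 5 = 235
Subtract: 235 - 18 = 217
217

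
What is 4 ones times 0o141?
Convert 4 ones (place-value notation) → 4 (decimal)
Convert 0o141 (octal) → 1×64 + 4×8 + 1 = 97 (decimal)
Compute 4 × 97 = 388
388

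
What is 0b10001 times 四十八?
Convert 0b10001 (binary) → 16 + 1 = 17 (decimal)
Convert 四十八 (Chinese numeral) → 4×10 + 8 = 48 (decimal)
Compute 17 × 48 = 816
816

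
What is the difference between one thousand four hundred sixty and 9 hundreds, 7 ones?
Convert one thousand four hundred sixty (English words) → 1×1000 + 4×100 + 60 = 1460 (decimal)
Convert 9 hundreds, 7 ones (place-value notation) → 9×100 + 7 = 907 (decimal)
Difference: |1460 - 907| = 553
553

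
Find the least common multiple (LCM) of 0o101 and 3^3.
Convert 0o101 (octal) → 1×64 + 1 = 65 (decimal)
Convert 3^3 (power) → 27 (decimal)
Compute lcm(65, 27) = 1755
1755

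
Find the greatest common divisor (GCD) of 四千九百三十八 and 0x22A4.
Convert 四千九百三十八 (Chinese numeral) → 4×1000 + 9×100 + 3×10 + 8 = 4938 (decimal)
Convert 0x22A4 (hexadecimal) → 2×4096 + 2×256 + 10×16 + 4 = 8868 (decimal)
Compute gcd(4938, 8868) = 6
6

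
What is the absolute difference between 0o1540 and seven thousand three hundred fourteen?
Convert 0o1540 (octal) → 1×512 + 5×64 + 4×8 = 864 (decimal)
Convert seven thousand three hundred fourteen (English words) → 7×1000 + 3×100 + 14 = 7314 (decimal)
Compute |864 - 7314| = 6450
6450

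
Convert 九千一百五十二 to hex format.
Convert 九千一百五十二 (Chinese numeral) → 9×1000 + 1×100 + 5×10 + 2 = 9152 (decimal)
Convert 9152 (decimal) → 9152 = 2×4096 + 3×256 + 12×16 → 0x23C0 (hexadecimal)
0x23C0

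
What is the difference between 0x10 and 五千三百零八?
Convert 0x10 (hexadecimal) → 1×16 = 16 (decimal)
Convert 五千三百零八 (Chinese numeral) → 5×1000 + 3×100 + 8 = 5308 (decimal)
Difference: |16 - 5308| = 5292
5292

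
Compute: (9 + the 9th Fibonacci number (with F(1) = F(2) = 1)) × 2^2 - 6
Convert the 9th Fibonacci number (with F(1) = F(2) = 1) (Fibonacci index) → 1, 1, 2, 3, 5, 8, 13, 21, 34 → 34 (decimal)
Convert 2^2 (power) → 4 (decimal)
Expression in decimal: (9 + 34) × 4 - 6
Parentheses first: 9 + 34 = 43
Multiply: 43 × 4 = 172
Subtract: 172 - 6 = 166
166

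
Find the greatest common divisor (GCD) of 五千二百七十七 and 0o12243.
Convert 五千二百七十七 (Chinese numeral) → 5×1000 + 2×100 + 7×10 + 7 = 5277 (decimal)
Convert 0o12243 (octal) → 1×4096 + 2×512 + 2×64 + 4×8 + 3 = 5283 (decimal)
Compute gcd(5277, 5283) = 3
3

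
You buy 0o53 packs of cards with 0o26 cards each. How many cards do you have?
Convert 0o26 (octal) → 2×8 + 6 = 22 (decimal)
Convert 0o53 (octal) → 5×8 + 3 = 43 (decimal)
Compute 22 × 43 = 946
946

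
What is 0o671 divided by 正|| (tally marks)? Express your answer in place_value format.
Convert 0o671 (octal) → 6×64 + 7×8 + 1 = 441 (decimal)
Convert 正|| (tally marks) → 5 + 2 = 7 (decimal)
Compute 441 ÷ 7 = 63
Convert 63 (decimal) → 63 = 6×10 + 3 → 6 tens, 3 ones (place-value notation)
6 tens, 3 ones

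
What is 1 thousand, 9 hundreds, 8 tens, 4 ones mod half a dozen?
Convert 1 thousand, 9 hundreds, 8 tens, 4 ones (place-value notation) → 1×1000 + 9×100 + 8×10 + 4 = 1984 (decimal)
Convert half a dozen (colloquial) → 6 (decimal)
Compute 1984 mod 6 = 4
4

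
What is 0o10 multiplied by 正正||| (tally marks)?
Convert 0o10 (octal) → 1×8 = 8 (decimal)
Convert 正正||| (tally marks) → 5 + 5 + 3 = 13 (decimal)
Compute 8 × 13 = 104
104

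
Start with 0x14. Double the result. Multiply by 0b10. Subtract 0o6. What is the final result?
Convert 0x14 (hexadecimal) → 1×16 + 4 = 20 (decimal)
Start: 20
20 × 2 = 40
Convert 0b10 (binary) → 2 (decimal)
40 × 2 = 80
Convert 0o6 (octal) → 6 (decimal)
80 - 6 = 74
74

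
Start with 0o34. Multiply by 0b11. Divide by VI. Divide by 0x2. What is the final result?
Convert 0o34 (octal) → 3×8 + 4 = 28 (decimal)
Start: 28
Convert 0b11 (binary) → 2 + 1 = 3 (decimal)
28 × 3 = 84
Convert VI (Roman numeral) → 5 + 1 = 6 (decimal)
84 ÷ 6 = 14
Convert 0x2 (hexadecimal) → 2 (decimal)
14 ÷ 2 = 7
7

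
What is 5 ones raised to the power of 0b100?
Convert 5 ones (place-value notation) → 5 (decimal)
Convert 0b100 (binary) → 4 (decimal)
Compute 5 ^ 4 = 625
625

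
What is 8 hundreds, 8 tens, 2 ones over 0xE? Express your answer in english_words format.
Convert 8 hundreds, 8 tens, 2 ones (place-value notation) → 8×100 + 8×10 + 2 = 882 (decimal)
Convert 0xE (hexadecimal) → 14 (decimal)
Compute 882 ÷ 14 = 63
Convert 63 (decimal) → sixty-three (English words)
sixty-three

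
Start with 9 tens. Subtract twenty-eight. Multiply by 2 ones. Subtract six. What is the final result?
Convert 9 tens (place-value notation) → 9×10 = 90 (decimal)
Start: 90
Convert twenty-eight (English words) → 28 (decimal)
90 - 28 = 62
Convert 2 ones (place-value notation) → 2 (decimal)
62 × 2 = 124
Convert six (English words) → 6 (decimal)
124 - 6 = 118
118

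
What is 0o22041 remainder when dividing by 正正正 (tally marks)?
Convert 0o22041 (octal) → 2×4096 + 2×512 + 4×8 + 1 = 9249 (decimal)
Convert 正正正 (tally marks) → 5 + 5 + 5 = 15 (decimal)
Compute 9249 mod 15 = 9
9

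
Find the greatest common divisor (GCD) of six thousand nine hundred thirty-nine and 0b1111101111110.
Convert six thousand nine hundred thirty-nine (English words) → 6×1000 + 9×100 + 39 = 6939 (decimal)
Convert 0b1111101111110 (binary) → 4096 + 2048 + 1024 + 512 + 256 + 64 + 32 + 16 + 8 + 4 + 2 = 8062 (decimal)
Compute gcd(6939, 8062) = 1
1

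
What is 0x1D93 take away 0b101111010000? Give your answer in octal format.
Convert 0x1D93 (hexadecimal) → 1×4096 + 13×256 + 9×16 + 3 = 7571 (decimal)
Convert 0b101111010000 (binary) → 2048 + 512 + 256 + 128 + 64 + 16 = 3024 (decimal)
Compute 7571 - 3024 = 4547
Convert 4547 (decimal) → 4547 = 1×4096 + 7×64 + 3 → 0o10703 (octal)
0o10703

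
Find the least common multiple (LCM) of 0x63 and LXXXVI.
Convert 0x63 (hexadecimal) → 6×16 + 3 = 99 (decimal)
Convert LXXXVI (Roman numeral) → 50 + 10 + 10 + 10 + 5 + 1 = 86 (decimal)
Compute lcm(99, 86) = 8514
8514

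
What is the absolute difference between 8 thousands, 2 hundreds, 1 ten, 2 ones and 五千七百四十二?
Convert 8 thousands, 2 hundreds, 1 ten, 2 ones (place-value notation) → 8×1000 + 2×100 + 1×10 + 2 = 8212 (decimal)
Convert 五千七百四十二 (Chinese numeral) → 5×1000 + 7×100 + 4×10 + 2 = 5742 (decimal)
Compute |8212 - 5742| = 2470
2470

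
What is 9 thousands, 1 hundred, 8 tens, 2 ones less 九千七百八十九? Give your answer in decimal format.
Convert 9 thousands, 1 hundred, 8 tens, 2 ones (place-value notation) → 9×1000 + 1×100 + 8×10 + 2 = 9182 (decimal)
Convert 九千七百八十九 (Chinese numeral) → 9×1000 + 7×100 + 8×10 + 9 = 9789 (decimal)
Compute 9182 - 9789 = -607
-607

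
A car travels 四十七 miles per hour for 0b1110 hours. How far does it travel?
Convert 四十七 (Chinese numeral) → 4×10 + 7 = 47 (decimal)
Convert 0b1110 (binary) → 8 + 4 + 2 = 14 (decimal)
Compute 47 × 14 = 658
658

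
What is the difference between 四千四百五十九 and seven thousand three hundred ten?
Convert 四千四百五十九 (Chinese numeral) → 4×1000 + 4×100 + 5×10 + 9 = 4459 (decimal)
Convert seven thousand three hundred ten (English words) → 7×1000 + 3×100 + 10 = 7310 (decimal)
Difference: |4459 - 7310| = 2851
2851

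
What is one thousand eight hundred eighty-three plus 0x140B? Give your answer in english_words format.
Convert one thousand eight hundred eighty-three (English words) → 1×1000 + 8×100 + 83 = 1883 (decimal)
Convert 0x140B (hexadecimal) → 1×4096 + 4×256 + 11 = 5131 (decimal)
Compute 1883 + 5131 = 7014
Convert 7014 (decimal) → 7014 = 7×1000 + 14 → seven thousand fourteen (English words)
seven thousand fourteen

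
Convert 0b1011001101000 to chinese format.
Convert 0b1011001101000 (binary) → 4096 + 1024 + 512 + 64 + 32 + 8 = 5736 (decimal)
Convert 5736 (decimal) → 5736 = 5×1000 + 7×100 + 3×10 + 6 → 五千七百三十六 (Chinese numeral)
五千七百三十六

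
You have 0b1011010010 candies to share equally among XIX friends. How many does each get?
Convert 0b1011010010 (binary) → 512 + 128 + 64 + 16 + 2 = 722 (decimal)
Convert XIX (Roman numeral) → 10 + 9 = 19 (decimal)
Compute 722 ÷ 19 = 38
38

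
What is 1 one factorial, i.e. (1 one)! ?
Convert 1 one (place-value notation) → 1 (decimal)
Compute 1! = 1
1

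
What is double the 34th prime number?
The 34th prime number = 139
Compute 139 × 2 = 278
278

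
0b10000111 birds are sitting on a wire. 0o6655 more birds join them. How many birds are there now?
Convert 0b10000111 (binary) → 128 + 4 + 2 + 1 = 135 (decimal)
Convert 0o6655 (octal) → 6×512 + 6×64 + 5×8 + 5 = 3501 (decimal)
Compute 135 + 3501 = 3636
3636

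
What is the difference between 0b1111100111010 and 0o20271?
Convert 0b1111100111010 (binary) → 4096 + 2048 + 1024 + 512 + 256 + 32 + 16 + 8 + 2 = 7994 (decimal)
Convert 0o20271 (octal) → 2×4096 + 2×64 + 7×8 + 1 = 8377 (decimal)
Difference: |7994 - 8377| = 383
383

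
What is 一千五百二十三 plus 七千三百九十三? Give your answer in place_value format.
Convert 一千五百二十三 (Chinese numeral) → 1×1000 + 5×100 + 2×10 + 3 = 1523 (decimal)
Convert 七千三百九十三 (Chinese numeral) → 7×1000 + 3×100 + 9×10 + 3 = 7393 (decimal)
Compute 1523 + 7393 = 8916
Convert 8916 (decimal) → 8916 = 8×1000 + 9×100 + 1×10 + 6 → 8 thousands, 9 hundreds, 1 ten, 6 ones (place-value notation)
8 thousands, 9 hundreds, 1 ten, 6 ones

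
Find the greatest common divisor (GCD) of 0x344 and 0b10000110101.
Convert 0x344 (hexadecimal) → 3×256 + 4×16 + 4 = 836 (decimal)
Convert 0b10000110101 (binary) → 1024 + 32 + 16 + 4 + 1 = 1077 (decimal)
Compute gcd(836, 1077) = 1
1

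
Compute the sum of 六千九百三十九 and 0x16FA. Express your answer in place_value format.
Convert 六千九百三十九 (Chinese numeral) → 6×1000 + 9×100 + 3×10 + 9 = 6939 (decimal)
Convert 0x16FA (hexadecimal) → 1×4096 + 6×256 + 15×16 + 10 = 5882 (decimal)
Compute 6939 + 5882 = 12821
Convert 12821 (decimal) → 12821 = 12×1000 + 8×100 + 2×10 + 1 → 12 thousands, 8 hundreds, 2 tens, 1 one (place-value notation)
12 thousands, 8 hundreds, 2 tens, 1 one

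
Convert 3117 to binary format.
Convert 3117 (decimal) → 3117 = 2048 + 1024 + 32 + 8 + 4 + 1 → 0b110000101101 (binary)
0b110000101101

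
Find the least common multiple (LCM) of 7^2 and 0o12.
Convert 7^2 (power) → 49 (decimal)
Convert 0o12 (octal) → 1×8 + 2 = 10 (decimal)
Compute lcm(49, 10) = 490
490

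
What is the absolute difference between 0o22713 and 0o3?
Convert 0o22713 (octal) → 2×4096 + 2×512 + 7×64 + 1×8 + 3 = 9675 (decimal)
Convert 0o3 (octal) → 3 (decimal)
Compute |9675 - 3| = 9672
9672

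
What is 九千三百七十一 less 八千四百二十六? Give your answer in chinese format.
Convert 九千三百七十一 (Chinese numeral) → 9×1000 + 3×100 + 7×10 + 1 = 9371 (decimal)
Convert 八千四百二十六 (Chinese numeral) → 8×1000 + 4×100 + 2×10 + 6 = 8426 (decimal)
Compute 9371 - 8426 = 945
Convert 945 (decimal) → 945 = 9×100 + 4×10 + 5 → 九百四十五 (Chinese numeral)
九百四十五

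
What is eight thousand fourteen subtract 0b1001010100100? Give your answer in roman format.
Convert eight thousand fourteen (English words) → 8×1000 + 14 = 8014 (decimal)
Convert 0b1001010100100 (binary) → 4096 + 512 + 128 + 32 + 4 = 4772 (decimal)
Compute 8014 - 4772 = 3242
Convert 3242 (decimal) → 3242 = 1000 + 1000 + 1000 + 100 + 100 + 40 + 1 + 1 → MMMCCXLII (Roman numeral)
MMMCCXLII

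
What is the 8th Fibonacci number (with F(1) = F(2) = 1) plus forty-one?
The 8th Fibonacci number (with F(1) = F(2) = 1): 1, 1, 2, 3, 5, 8, 13, 21 → 21
Convert forty-one (English words) → 41 (decimal)
Compute 21 + 41 = 62
62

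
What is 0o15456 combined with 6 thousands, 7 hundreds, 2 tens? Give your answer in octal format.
Convert 0o15456 (octal) → 1×4096 + 5×512 + 4×64 + 5×8 + 6 = 6958 (decimal)
Convert 6 thousands, 7 hundreds, 2 tens (place-value notation) → 6×1000 + 7×100 + 2×10 = 6720 (decimal)
Compute 6958 + 6720 = 13678
Convert 13678 (decimal) → 13678 = 3×4096 + 2×512 + 5×64 + 5×8 + 6 → 0o32556 (octal)
0o32556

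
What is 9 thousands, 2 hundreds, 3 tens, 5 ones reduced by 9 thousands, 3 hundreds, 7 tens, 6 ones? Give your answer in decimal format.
Convert 9 thousands, 2 hundreds, 3 tens, 5 ones (place-value notation) → 9×1000 + 2×100 + 3×10 + 5 = 9235 (decimal)
Convert 9 thousands, 3 hundreds, 7 tens, 6 ones (place-value notation) → 9×1000 + 3×100 + 7×10 + 6 = 9376 (decimal)
Compute 9235 - 9376 = -141
-141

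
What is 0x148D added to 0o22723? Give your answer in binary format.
Convert 0x148D (hexadecimal) → 1×4096 + 4×256 + 8×16 + 13 = 5261 (decimal)
Convert 0o22723 (octal) → 2×4096 + 2×512 + 7×64 + 2×8 + 3 = 9683 (decimal)
Compute 5261 + 9683 = 14944
Convert 14944 (decimal) → 14944 = 8192 + 4096 + 2048 + 512 + 64 + 32 → 0b11101001100000 (binary)
0b11101001100000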